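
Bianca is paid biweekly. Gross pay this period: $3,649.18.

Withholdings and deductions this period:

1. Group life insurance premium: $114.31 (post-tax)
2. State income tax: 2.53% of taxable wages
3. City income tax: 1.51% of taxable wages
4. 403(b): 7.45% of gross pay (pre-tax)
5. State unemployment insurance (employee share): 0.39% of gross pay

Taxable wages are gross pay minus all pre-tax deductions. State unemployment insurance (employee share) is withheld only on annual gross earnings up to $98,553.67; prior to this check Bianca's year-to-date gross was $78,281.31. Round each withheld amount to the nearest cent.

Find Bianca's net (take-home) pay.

403(b): $3,649.18 × 0.0745 = $271.86
Taxable wages = $3,649.18 − $271.86 = $3,377.32
City income tax: $3,377.32 × 0.0151 = $51.00
State income tax: $3,377.32 × 0.0253 = $85.45
State unemployment insurance (employee share): cap not yet reached, full $3,649.18 is subject → $3,649.18 × 0.0039 = $14.23
Group life insurance premium: $114.31
Total deductions = $271.86 + $51.00 + $85.45 + $14.23 + $114.31 = $536.85
Net pay = $3,649.18 − $536.85 = $3,112.33

$3,112.33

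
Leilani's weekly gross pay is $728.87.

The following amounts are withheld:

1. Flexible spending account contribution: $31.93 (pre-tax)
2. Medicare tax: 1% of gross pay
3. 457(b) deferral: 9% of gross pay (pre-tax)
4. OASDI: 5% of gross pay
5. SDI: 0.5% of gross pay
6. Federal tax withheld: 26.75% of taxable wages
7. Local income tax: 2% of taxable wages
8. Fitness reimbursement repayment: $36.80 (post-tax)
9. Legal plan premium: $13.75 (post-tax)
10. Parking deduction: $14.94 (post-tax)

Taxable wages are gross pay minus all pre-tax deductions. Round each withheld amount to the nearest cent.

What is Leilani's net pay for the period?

457(b) deferral: $728.87 × 0.09 = $65.60
Flexible spending account contribution: $31.93
Pre-tax total = $65.60 + $31.93 = $97.53
Taxable wages = $728.87 − $97.53 = $631.34
Local income tax: $631.34 × 0.02 = $12.63
Federal tax withheld: $631.34 × 0.2675 = $168.88
Medicare tax: $728.87 × 0.01 = $7.29
OASDI: $728.87 × 0.05 = $36.44
SDI: $728.87 × 0.005 = $3.64
Parking deduction: $14.94
Legal plan premium: $13.75
Fitness reimbursement repayment: $36.80
Total deductions = $65.60 + $31.93 + $12.63 + $168.88 + $7.29 + $36.44 + $3.64 + $14.94 + $13.75 + $36.80 = $391.90
Net pay = $728.87 − $391.90 = $336.97

$336.97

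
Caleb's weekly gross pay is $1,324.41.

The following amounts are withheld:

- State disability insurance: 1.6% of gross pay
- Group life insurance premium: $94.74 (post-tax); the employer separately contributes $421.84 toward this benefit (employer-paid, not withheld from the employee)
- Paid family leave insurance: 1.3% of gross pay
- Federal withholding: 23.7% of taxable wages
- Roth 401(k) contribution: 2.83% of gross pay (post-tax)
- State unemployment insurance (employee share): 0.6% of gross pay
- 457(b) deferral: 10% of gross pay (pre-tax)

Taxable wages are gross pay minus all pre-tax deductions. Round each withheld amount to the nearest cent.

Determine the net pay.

457(b) deferral: $1,324.41 × 0.1 = $132.44
Taxable wages = $1,324.41 − $132.44 = $1,191.97
Federal withholding: $1,191.97 × 0.237 = $282.50
Paid family leave insurance: $1,324.41 × 0.013 = $17.22
State unemployment insurance (employee share): $1,324.41 × 0.006 = $7.95
State disability insurance: $1,324.41 × 0.016 = $21.19
Roth 401(k) contribution: $1,324.41 × 0.0283 = $37.48
Group life insurance premium: $94.74
(Employer's $421.84 toward group life insurance premium is not withheld from the employee.)
Total deductions = $132.44 + $282.50 + $17.22 + $7.95 + $21.19 + $37.48 + $94.74 = $593.52
Net pay = $1,324.41 − $593.52 = $730.89

$730.89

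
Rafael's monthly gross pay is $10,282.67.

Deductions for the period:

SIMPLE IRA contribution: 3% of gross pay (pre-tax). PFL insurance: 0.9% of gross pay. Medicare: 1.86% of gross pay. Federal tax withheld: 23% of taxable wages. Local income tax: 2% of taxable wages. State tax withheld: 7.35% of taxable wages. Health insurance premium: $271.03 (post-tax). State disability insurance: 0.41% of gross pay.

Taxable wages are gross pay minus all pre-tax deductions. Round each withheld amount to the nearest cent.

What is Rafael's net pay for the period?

$6,150.56

SIMPLE IRA contribution: $10,282.67 × 0.03 = $308.48
Taxable wages = $10,282.67 − $308.48 = $9,974.19
State tax withheld: $9,974.19 × 0.0735 = $733.10
Federal tax withheld: $9,974.19 × 0.23 = $2,294.06
Local income tax: $9,974.19 × 0.02 = $199.48
State disability insurance: $10,282.67 × 0.0041 = $42.16
Medicare: $10,282.67 × 0.0186 = $191.26
PFL insurance: $10,282.67 × 0.009 = $92.54
Health insurance premium: $271.03
Total deductions = $308.48 + $733.10 + $2,294.06 + $199.48 + $42.16 + $191.26 + $92.54 + $271.03 = $4,132.11
Net pay = $10,282.67 − $4,132.11 = $6,150.56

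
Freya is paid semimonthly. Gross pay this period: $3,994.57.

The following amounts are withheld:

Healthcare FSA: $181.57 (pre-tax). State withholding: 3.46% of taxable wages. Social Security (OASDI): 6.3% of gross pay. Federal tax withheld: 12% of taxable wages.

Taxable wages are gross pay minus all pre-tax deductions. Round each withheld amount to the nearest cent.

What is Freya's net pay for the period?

$2,971.85

Healthcare FSA: $181.57
Taxable wages = $3,994.57 − $181.57 = $3,813.00
Federal tax withheld: $3,813.00 × 0.12 = $457.56
State withholding: $3,813.00 × 0.0346 = $131.93
Social Security (OASDI): $3,994.57 × 0.063 = $251.66
Total deductions = $181.57 + $457.56 + $131.93 + $251.66 = $1,022.72
Net pay = $3,994.57 − $1,022.72 = $2,971.85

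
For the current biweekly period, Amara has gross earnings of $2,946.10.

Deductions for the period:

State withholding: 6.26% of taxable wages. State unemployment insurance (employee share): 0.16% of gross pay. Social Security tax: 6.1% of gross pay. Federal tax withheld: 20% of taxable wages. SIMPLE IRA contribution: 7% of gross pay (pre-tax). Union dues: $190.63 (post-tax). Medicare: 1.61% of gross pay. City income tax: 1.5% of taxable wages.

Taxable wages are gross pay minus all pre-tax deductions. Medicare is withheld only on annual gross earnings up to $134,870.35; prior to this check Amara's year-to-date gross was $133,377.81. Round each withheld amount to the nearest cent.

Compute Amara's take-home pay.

SIMPLE IRA contribution: $2,946.10 × 0.07 = $206.23
Taxable wages = $2,946.10 − $206.23 = $2,739.87
Federal tax withheld: $2,739.87 × 0.2 = $547.97
City income tax: $2,739.87 × 0.015 = $41.10
State withholding: $2,739.87 × 0.0626 = $171.52
State unemployment insurance (employee share): $2,946.10 × 0.0016 = $4.71
Social Security tax: $2,946.10 × 0.061 = $179.71
Medicare: only $134,870.35 − $133,377.81 = $1,492.54 of this check is subject → $1,492.54 × 0.0161 = $24.03
Union dues: $190.63
Total deductions = $206.23 + $547.97 + $41.10 + $171.52 + $4.71 + $179.71 + $24.03 + $190.63 = $1,365.90
Net pay = $2,946.10 − $1,365.90 = $1,580.20

$1,580.20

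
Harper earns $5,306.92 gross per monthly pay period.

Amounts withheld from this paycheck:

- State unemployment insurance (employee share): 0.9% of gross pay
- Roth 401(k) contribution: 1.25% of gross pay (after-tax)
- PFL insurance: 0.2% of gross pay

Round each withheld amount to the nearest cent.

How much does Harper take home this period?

$5,182.21

State unemployment insurance (employee share): $5,306.92 × 0.009 = $47.76
PFL insurance: $5,306.92 × 0.002 = $10.61
Roth 401(k) contribution: $5,306.92 × 0.0125 = $66.34
Total deductions = $47.76 + $10.61 + $66.34 = $124.71
Net pay = $5,306.92 − $124.71 = $5,182.21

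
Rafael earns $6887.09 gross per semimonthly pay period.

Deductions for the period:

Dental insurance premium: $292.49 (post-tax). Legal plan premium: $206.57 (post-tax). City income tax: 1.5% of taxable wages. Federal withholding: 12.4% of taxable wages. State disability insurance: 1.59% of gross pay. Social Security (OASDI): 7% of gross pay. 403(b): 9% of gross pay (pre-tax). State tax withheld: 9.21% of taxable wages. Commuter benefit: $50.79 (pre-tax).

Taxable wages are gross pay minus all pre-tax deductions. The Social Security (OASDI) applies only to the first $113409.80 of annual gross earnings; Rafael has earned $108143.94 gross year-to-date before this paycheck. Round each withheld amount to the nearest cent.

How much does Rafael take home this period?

$3802.66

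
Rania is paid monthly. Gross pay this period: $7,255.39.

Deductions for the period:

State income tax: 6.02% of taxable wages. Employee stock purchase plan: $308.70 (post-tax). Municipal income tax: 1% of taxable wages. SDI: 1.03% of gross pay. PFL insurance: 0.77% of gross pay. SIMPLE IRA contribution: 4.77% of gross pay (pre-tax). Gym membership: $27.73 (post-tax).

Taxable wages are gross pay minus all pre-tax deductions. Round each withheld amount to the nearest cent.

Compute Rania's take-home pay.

$5,957.25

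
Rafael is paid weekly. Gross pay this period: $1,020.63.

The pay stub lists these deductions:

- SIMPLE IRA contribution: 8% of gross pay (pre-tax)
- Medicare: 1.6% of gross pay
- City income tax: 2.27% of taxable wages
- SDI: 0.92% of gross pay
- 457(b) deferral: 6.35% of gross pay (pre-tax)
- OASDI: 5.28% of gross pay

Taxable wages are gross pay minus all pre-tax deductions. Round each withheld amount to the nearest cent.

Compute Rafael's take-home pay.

457(b) deferral: $1,020.63 × 0.0635 = $64.81
SIMPLE IRA contribution: $1,020.63 × 0.08 = $81.65
Pre-tax total = $64.81 + $81.65 = $146.46
Taxable wages = $1,020.63 − $146.46 = $874.17
City income tax: $874.17 × 0.0227 = $19.84
Medicare: $1,020.63 × 0.016 = $16.33
SDI: $1,020.63 × 0.0092 = $9.39
OASDI: $1,020.63 × 0.0528 = $53.89
Total deductions = $64.81 + $81.65 + $19.84 + $16.33 + $9.39 + $53.89 = $245.91
Net pay = $1,020.63 − $245.91 = $774.72

$774.72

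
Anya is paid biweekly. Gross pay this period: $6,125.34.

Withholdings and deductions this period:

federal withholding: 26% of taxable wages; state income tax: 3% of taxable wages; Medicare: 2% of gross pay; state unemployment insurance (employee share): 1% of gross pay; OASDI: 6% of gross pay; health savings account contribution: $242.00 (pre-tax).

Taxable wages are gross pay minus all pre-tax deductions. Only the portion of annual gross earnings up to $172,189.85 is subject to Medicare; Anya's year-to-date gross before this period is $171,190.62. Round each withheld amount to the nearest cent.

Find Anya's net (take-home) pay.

$3,728.42

Health savings account contribution: $242.00
Taxable wages = $6,125.34 − $242.00 = $5,883.34
Federal withholding: $5,883.34 × 0.26 = $1,529.67
State income tax: $5,883.34 × 0.03 = $176.50
Medicare: only $172,189.85 − $171,190.62 = $999.23 of this check is subject → $999.23 × 0.02 = $19.98
OASDI: $6,125.34 × 0.06 = $367.52
State unemployment insurance (employee share): $6,125.34 × 0.01 = $61.25
Total deductions = $242.00 + $1,529.67 + $176.50 + $19.98 + $367.52 + $61.25 = $2,396.92
Net pay = $6,125.34 − $2,396.92 = $3,728.42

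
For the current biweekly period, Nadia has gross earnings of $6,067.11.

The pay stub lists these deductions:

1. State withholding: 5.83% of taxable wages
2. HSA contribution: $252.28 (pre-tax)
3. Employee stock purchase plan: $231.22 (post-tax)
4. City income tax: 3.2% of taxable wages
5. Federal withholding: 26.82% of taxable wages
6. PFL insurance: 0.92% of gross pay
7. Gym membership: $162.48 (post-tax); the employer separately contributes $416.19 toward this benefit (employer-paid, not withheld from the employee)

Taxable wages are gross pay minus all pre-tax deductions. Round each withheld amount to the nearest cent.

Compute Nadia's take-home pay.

$3,280.70

HSA contribution: $252.28
Taxable wages = $6,067.11 − $252.28 = $5,814.83
State withholding: $5,814.83 × 0.0583 = $339.00
City income tax: $5,814.83 × 0.032 = $186.07
Federal withholding: $5,814.83 × 0.2682 = $1,559.54
PFL insurance: $6,067.11 × 0.0092 = $55.82
Employee stock purchase plan: $231.22
Gym membership: $162.48
(Employer's $416.19 toward gym membership is not withheld from the employee.)
Total deductions = $252.28 + $339.00 + $186.07 + $1,559.54 + $55.82 + $231.22 + $162.48 = $2,786.41
Net pay = $6,067.11 − $2,786.41 = $3,280.70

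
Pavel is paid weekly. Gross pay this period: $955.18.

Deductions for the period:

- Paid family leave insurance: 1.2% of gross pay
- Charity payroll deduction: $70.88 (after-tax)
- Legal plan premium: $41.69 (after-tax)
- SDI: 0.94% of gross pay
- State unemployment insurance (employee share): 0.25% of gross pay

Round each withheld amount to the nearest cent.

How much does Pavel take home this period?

Paid family leave insurance: $955.18 × 0.012 = $11.46
State unemployment insurance (employee share): $955.18 × 0.0025 = $2.39
SDI: $955.18 × 0.0094 = $8.98
Charity payroll deduction: $70.88
Legal plan premium: $41.69
Total deductions = $11.46 + $2.39 + $8.98 + $70.88 + $41.69 = $135.40
Net pay = $955.18 − $135.40 = $819.78

$819.78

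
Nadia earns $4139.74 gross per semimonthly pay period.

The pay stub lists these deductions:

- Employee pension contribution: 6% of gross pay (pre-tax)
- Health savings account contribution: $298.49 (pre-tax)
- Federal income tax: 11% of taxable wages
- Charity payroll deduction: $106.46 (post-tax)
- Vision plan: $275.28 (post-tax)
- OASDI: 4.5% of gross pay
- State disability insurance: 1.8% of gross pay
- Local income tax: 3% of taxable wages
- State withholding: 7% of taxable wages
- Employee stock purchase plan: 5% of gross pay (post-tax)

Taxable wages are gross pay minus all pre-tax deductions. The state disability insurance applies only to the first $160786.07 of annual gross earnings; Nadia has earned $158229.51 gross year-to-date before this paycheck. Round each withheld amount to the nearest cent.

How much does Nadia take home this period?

$2017.32

Employee pension contribution: $4139.74 × 0.06 = $248.38
Health savings account contribution: $298.49
Pre-tax total = $248.38 + $298.49 = $546.87
Taxable wages = $4139.74 − $546.87 = $3592.87
Federal income tax: $3592.87 × 0.11 = $395.22
State withholding: $3592.87 × 0.07 = $251.50
Local income tax: $3592.87 × 0.03 = $107.79
OASDI: $4139.74 × 0.045 = $186.29
State disability insurance: only $160786.07 − $158229.51 = $2556.56 of this check is subject → $2556.56 × 0.018 = $46.02
Employee stock purchase plan: $4139.74 × 0.05 = $206.99
Charity payroll deduction: $106.46
Vision plan: $275.28
Total deductions = $248.38 + $298.49 + $395.22 + $251.50 + $107.79 + $186.29 + $46.02 + $206.99 + $106.46 + $275.28 = $2122.42
Net pay = $4139.74 − $2122.42 = $2017.32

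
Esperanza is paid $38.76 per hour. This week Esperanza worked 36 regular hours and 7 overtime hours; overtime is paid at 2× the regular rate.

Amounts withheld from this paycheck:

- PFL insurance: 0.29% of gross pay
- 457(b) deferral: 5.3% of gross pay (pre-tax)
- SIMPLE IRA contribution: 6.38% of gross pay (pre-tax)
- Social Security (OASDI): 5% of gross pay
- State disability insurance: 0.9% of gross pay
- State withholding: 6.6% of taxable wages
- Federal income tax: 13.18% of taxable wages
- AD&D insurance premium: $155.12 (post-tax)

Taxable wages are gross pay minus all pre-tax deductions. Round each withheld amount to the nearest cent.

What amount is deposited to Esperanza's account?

$1,098.00

Regular pay: 36 × $38.76 = $1,395.36
Overtime pay: 7 × $38.76 × 2 = $542.64
Gross pay = $1,395.36 + $542.64 = $1,938.00
457(b) deferral: $1,938.00 × 0.053 = $102.71
SIMPLE IRA contribution: $1,938.00 × 0.0638 = $123.64
Pre-tax total = $102.71 + $123.64 = $226.35
Taxable wages = $1,938.00 − $226.35 = $1,711.65
State withholding: $1,711.65 × 0.066 = $112.97
Federal income tax: $1,711.65 × 0.1318 = $225.60
Social Security (OASDI): $1,938.00 × 0.05 = $96.90
PFL insurance: $1,938.00 × 0.0029 = $5.62
State disability insurance: $1,938.00 × 0.009 = $17.44
AD&D insurance premium: $155.12
Total deductions = $102.71 + $123.64 + $112.97 + $225.60 + $96.90 + $5.62 + $17.44 + $155.12 = $840.00
Net pay = $1,938.00 − $840.00 = $1,098.00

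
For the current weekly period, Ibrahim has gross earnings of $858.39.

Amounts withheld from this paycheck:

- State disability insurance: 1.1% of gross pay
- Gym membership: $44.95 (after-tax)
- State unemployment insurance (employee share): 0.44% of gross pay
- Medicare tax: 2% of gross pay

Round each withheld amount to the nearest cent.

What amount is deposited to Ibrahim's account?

$783.05

State unemployment insurance (employee share): $858.39 × 0.0044 = $3.78
Medicare tax: $858.39 × 0.02 = $17.17
State disability insurance: $858.39 × 0.011 = $9.44
Gym membership: $44.95
Total deductions = $3.78 + $17.17 + $9.44 + $44.95 = $75.34
Net pay = $858.39 − $75.34 = $783.05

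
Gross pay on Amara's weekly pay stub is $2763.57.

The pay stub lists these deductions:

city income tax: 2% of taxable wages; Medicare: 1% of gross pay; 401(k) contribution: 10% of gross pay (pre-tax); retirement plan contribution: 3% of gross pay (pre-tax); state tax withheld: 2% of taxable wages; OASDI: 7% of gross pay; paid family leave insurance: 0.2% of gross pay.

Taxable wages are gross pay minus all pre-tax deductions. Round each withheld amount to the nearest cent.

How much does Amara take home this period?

$2081.50

Retirement plan contribution: $2763.57 × 0.03 = $82.91
401(k) contribution: $2763.57 × 0.1 = $276.36
Pre-tax total = $82.91 + $276.36 = $359.27
Taxable wages = $2763.57 − $359.27 = $2404.30
City income tax: $2404.30 × 0.02 = $48.09
State tax withheld: $2404.30 × 0.02 = $48.09
OASDI: $2763.57 × 0.07 = $193.45
Paid family leave insurance: $2763.57 × 0.002 = $5.53
Medicare: $2763.57 × 0.01 = $27.64
Total deductions = $82.91 + $276.36 + $48.09 + $48.09 + $193.45 + $5.53 + $27.64 = $682.07
Net pay = $2763.57 − $682.07 = $2081.50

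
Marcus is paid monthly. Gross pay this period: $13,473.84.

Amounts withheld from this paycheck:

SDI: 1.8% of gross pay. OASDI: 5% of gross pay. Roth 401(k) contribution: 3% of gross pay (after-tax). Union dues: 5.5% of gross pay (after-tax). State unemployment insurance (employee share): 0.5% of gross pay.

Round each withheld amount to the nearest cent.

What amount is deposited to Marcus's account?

SDI: $13,473.84 × 0.018 = $242.53
State unemployment insurance (employee share): $13,473.84 × 0.005 = $67.37
OASDI: $13,473.84 × 0.05 = $673.69
Roth 401(k) contribution: $13,473.84 × 0.03 = $404.22
Union dues: $13,473.84 × 0.055 = $741.06
Total deductions = $242.53 + $67.37 + $673.69 + $404.22 + $741.06 = $2,128.87
Net pay = $13,473.84 − $2,128.87 = $11,344.97

$11,344.97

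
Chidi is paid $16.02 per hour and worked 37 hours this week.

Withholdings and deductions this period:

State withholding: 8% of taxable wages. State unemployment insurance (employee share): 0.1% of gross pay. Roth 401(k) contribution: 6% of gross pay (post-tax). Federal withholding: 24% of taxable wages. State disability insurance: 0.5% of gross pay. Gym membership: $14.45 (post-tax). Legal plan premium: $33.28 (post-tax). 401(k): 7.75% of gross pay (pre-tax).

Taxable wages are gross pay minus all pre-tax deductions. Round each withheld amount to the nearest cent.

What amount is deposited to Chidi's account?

$284.99

Gross pay: 37 × $16.02 = $592.74
401(k): $592.74 × 0.0775 = $45.94
Taxable wages = $592.74 − $45.94 = $546.80
State withholding: $546.80 × 0.08 = $43.74
Federal withholding: $546.80 × 0.24 = $131.23
State disability insurance: $592.74 × 0.005 = $2.96
State unemployment insurance (employee share): $592.74 × 0.001 = $0.59
Gym membership: $14.45
Roth 401(k) contribution: $592.74 × 0.06 = $35.56
Legal plan premium: $33.28
Total deductions = $45.94 + $43.74 + $131.23 + $2.96 + $0.59 + $14.45 + $35.56 + $33.28 = $307.75
Net pay = $592.74 − $307.75 = $284.99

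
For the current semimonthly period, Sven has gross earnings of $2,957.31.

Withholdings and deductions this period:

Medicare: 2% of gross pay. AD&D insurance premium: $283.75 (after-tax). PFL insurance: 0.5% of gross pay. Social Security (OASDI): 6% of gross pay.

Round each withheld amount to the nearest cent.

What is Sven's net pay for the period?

$2,422.18

Social Security (OASDI): $2,957.31 × 0.06 = $177.44
Medicare: $2,957.31 × 0.02 = $59.15
PFL insurance: $2,957.31 × 0.005 = $14.79
AD&D insurance premium: $283.75
Total deductions = $177.44 + $59.15 + $14.79 + $283.75 = $535.13
Net pay = $2,957.31 − $535.13 = $2,422.18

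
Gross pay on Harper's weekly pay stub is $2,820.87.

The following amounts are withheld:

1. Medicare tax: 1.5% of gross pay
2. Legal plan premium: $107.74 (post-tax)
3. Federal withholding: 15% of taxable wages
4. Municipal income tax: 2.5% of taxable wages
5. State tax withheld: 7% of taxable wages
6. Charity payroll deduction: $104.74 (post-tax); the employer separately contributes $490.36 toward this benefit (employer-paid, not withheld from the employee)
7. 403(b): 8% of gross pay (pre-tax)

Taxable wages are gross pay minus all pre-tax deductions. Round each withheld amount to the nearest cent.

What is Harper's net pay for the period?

$1,704.59

403(b): $2,820.87 × 0.08 = $225.67
Taxable wages = $2,820.87 − $225.67 = $2,595.20
Federal withholding: $2,595.20 × 0.15 = $389.28
State tax withheld: $2,595.20 × 0.07 = $181.66
Municipal income tax: $2,595.20 × 0.025 = $64.88
Medicare tax: $2,820.87 × 0.015 = $42.31
Charity payroll deduction: $104.74
Legal plan premium: $107.74
(Employer's $490.36 toward charity payroll deduction is not withheld from the employee.)
Total deductions = $225.67 + $389.28 + $181.66 + $64.88 + $42.31 + $104.74 + $107.74 = $1,116.28
Net pay = $2,820.87 − $1,116.28 = $1,704.59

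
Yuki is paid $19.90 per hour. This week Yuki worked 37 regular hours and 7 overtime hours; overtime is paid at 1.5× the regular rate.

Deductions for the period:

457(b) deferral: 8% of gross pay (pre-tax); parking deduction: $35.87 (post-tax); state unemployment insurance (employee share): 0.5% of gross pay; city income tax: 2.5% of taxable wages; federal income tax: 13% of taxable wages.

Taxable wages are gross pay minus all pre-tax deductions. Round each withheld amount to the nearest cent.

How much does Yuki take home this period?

Regular pay: 37 × $19.90 = $736.30
Overtime pay: 7 × $19.90 × 1.5 = $208.95
Gross pay = $736.30 + $208.95 = $945.25
457(b) deferral: $945.25 × 0.08 = $75.62
Taxable wages = $945.25 − $75.62 = $869.63
City income tax: $869.63 × 0.025 = $21.74
Federal income tax: $869.63 × 0.13 = $113.05
State unemployment insurance (employee share): $945.25 × 0.005 = $4.73
Parking deduction: $35.87
Total deductions = $75.62 + $21.74 + $113.05 + $4.73 + $35.87 = $251.01
Net pay = $945.25 − $251.01 = $694.24

$694.24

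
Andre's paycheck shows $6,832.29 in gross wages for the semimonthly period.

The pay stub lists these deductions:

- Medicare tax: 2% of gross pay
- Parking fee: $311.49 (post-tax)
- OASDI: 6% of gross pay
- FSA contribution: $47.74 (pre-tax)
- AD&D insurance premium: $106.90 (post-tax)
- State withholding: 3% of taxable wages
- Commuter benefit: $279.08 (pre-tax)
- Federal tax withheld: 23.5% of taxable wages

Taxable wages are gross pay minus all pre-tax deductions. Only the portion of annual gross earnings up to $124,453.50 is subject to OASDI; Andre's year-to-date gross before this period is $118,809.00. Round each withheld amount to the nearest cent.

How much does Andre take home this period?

$3,887.81

Commuter benefit: $279.08
FSA contribution: $47.74
Pre-tax total = $279.08 + $47.74 = $326.82
Taxable wages = $6,832.29 − $326.82 = $6,505.47
Federal tax withheld: $6,505.47 × 0.235 = $1,528.79
State withholding: $6,505.47 × 0.03 = $195.16
Medicare tax: $6,832.29 × 0.02 = $136.65
OASDI: only $124,453.50 − $118,809.00 = $5,644.50 of this check is subject → $5,644.50 × 0.06 = $338.67
AD&D insurance premium: $106.90
Parking fee: $311.49
Total deductions = $279.08 + $47.74 + $1,528.79 + $195.16 + $136.65 + $338.67 + $106.90 + $311.49 = $2,944.48
Net pay = $6,832.29 − $2,944.48 = $3,887.81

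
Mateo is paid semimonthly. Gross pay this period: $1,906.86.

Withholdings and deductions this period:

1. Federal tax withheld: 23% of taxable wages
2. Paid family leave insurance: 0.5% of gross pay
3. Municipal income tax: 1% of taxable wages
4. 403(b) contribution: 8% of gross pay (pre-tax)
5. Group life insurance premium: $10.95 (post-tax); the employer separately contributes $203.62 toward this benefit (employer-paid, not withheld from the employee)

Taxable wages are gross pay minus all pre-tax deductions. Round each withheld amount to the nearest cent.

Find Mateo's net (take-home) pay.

403(b) contribution: $1,906.86 × 0.08 = $152.55
Taxable wages = $1,906.86 − $152.55 = $1,754.31
Municipal income tax: $1,754.31 × 0.01 = $17.54
Federal tax withheld: $1,754.31 × 0.23 = $403.49
Paid family leave insurance: $1,906.86 × 0.005 = $9.53
Group life insurance premium: $10.95
(Employer's $203.62 toward group life insurance premium is not withheld from the employee.)
Total deductions = $152.55 + $17.54 + $403.49 + $9.53 + $10.95 = $594.06
Net pay = $1,906.86 − $594.06 = $1,312.80

$1,312.80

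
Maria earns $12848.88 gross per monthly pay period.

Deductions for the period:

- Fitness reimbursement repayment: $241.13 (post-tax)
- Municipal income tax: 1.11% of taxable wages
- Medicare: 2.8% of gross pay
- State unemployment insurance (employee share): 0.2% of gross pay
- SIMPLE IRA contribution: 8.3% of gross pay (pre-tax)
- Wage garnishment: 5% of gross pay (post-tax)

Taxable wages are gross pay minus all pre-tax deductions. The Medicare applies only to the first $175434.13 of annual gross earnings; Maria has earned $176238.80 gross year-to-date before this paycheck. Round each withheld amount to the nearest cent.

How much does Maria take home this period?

SIMPLE IRA contribution: $12848.88 × 0.083 = $1066.46
Taxable wages = $12848.88 − $1066.46 = $11782.42
Municipal income tax: $11782.42 × 0.0111 = $130.78
Medicare: annual cap $175434.13 already reached (YTD $176238.80), so $0.00
State unemployment insurance (employee share): $12848.88 × 0.002 = $25.70
Wage garnishment: $12848.88 × 0.05 = $642.44
Fitness reimbursement repayment: $241.13
Total deductions = $1066.46 + $130.78 + $0.00 + $25.70 + $642.44 + $241.13 = $2106.51
Net pay = $12848.88 − $2106.51 = $10742.37

$10742.37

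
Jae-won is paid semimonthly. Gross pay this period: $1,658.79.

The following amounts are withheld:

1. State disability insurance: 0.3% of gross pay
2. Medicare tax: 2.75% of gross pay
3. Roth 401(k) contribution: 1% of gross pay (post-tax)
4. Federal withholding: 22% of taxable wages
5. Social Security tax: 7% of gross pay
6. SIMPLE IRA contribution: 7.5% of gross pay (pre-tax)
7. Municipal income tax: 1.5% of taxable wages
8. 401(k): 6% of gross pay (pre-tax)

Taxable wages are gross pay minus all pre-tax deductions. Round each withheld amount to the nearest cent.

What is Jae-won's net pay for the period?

$914.35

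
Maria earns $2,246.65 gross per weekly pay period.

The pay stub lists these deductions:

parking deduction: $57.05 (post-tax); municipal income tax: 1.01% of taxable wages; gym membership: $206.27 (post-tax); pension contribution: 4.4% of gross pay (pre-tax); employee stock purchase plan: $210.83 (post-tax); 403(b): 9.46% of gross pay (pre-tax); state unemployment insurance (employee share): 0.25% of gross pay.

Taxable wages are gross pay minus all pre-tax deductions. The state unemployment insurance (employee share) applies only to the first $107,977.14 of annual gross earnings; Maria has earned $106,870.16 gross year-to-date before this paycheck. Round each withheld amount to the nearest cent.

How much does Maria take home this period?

403(b): $2,246.65 × 0.0946 = $212.53
Pension contribution: $2,246.65 × 0.044 = $98.85
Pre-tax total = $212.53 + $98.85 = $311.38
Taxable wages = $2,246.65 − $311.38 = $1,935.27
Municipal income tax: $1,935.27 × 0.0101 = $19.55
State unemployment insurance (employee share): only $107,977.14 − $106,870.16 = $1,106.98 of this check is subject → $1,106.98 × 0.0025 = $2.77
Parking deduction: $57.05
Gym membership: $206.27
Employee stock purchase plan: $210.83
Total deductions = $212.53 + $98.85 + $19.55 + $2.77 + $57.05 + $206.27 + $210.83 = $807.85
Net pay = $2,246.65 − $807.85 = $1,438.80

$1,438.80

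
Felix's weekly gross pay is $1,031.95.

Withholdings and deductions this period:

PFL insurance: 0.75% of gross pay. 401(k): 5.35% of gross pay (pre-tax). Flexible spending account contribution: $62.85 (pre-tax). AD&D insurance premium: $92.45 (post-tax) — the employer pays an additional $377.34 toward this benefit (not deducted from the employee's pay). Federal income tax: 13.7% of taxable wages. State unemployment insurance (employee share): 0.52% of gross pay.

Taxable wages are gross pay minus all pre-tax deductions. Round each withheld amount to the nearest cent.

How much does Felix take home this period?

$683.13

401(k): $1,031.95 × 0.0535 = $55.21
Flexible spending account contribution: $62.85
Pre-tax total = $55.21 + $62.85 = $118.06
Taxable wages = $1,031.95 − $118.06 = $913.89
Federal income tax: $913.89 × 0.137 = $125.20
State unemployment insurance (employee share): $1,031.95 × 0.0052 = $5.37
PFL insurance: $1,031.95 × 0.0075 = $7.74
AD&D insurance premium: $92.45
(Employer's $377.34 toward AD&D insurance premium is not withheld from the employee.)
Total deductions = $55.21 + $62.85 + $125.20 + $5.37 + $7.74 + $92.45 = $348.82
Net pay = $1,031.95 − $348.82 = $683.13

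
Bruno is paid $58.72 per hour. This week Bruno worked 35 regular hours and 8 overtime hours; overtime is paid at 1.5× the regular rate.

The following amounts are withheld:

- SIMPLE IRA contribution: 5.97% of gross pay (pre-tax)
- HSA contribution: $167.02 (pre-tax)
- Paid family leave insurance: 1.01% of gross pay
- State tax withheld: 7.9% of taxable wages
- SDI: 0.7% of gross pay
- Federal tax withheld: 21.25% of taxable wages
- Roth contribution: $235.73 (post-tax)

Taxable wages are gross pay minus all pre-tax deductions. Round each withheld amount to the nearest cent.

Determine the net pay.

Regular pay: 35 × $58.72 = $2,055.20
Overtime pay: 8 × $58.72 × 1.5 = $704.64
Gross pay = $2,055.20 + $704.64 = $2,759.84
HSA contribution: $167.02
SIMPLE IRA contribution: $2,759.84 × 0.0597 = $164.76
Pre-tax total = $167.02 + $164.76 = $331.78
Taxable wages = $2,759.84 − $331.78 = $2,428.06
State tax withheld: $2,428.06 × 0.079 = $191.82
Federal tax withheld: $2,428.06 × 0.2125 = $515.96
SDI: $2,759.84 × 0.007 = $19.32
Paid family leave insurance: $2,759.84 × 0.0101 = $27.87
Roth contribution: $235.73
Total deductions = $167.02 + $164.76 + $191.82 + $515.96 + $19.32 + $27.87 + $235.73 = $1,322.48
Net pay = $2,759.84 − $1,322.48 = $1,437.36

$1,437.36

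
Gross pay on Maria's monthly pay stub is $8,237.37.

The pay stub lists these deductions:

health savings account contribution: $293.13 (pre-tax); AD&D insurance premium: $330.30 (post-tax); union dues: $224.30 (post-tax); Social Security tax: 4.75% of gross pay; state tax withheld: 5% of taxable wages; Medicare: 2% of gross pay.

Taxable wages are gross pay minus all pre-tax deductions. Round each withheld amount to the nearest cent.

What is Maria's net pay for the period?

$6,436.40

Health savings account contribution: $293.13
Taxable wages = $8,237.37 − $293.13 = $7,944.24
State tax withheld: $7,944.24 × 0.05 = $397.21
Medicare: $8,237.37 × 0.02 = $164.75
Social Security tax: $8,237.37 × 0.0475 = $391.28
AD&D insurance premium: $330.30
Union dues: $224.30
Total deductions = $293.13 + $397.21 + $164.75 + $391.28 + $330.30 + $224.30 = $1,800.97
Net pay = $8,237.37 − $1,800.97 = $6,436.40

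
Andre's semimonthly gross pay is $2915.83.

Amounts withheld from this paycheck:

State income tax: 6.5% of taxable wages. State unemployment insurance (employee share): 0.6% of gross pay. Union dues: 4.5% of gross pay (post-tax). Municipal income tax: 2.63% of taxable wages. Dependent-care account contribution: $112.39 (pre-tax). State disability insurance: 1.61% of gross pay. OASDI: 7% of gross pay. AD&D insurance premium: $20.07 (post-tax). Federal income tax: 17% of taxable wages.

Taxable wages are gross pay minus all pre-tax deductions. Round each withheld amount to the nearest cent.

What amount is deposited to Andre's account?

Dependent-care account contribution: $112.39
Taxable wages = $2915.83 − $112.39 = $2803.44
Municipal income tax: $2803.44 × 0.0263 = $73.73
Federal income tax: $2803.44 × 0.17 = $476.58
State income tax: $2803.44 × 0.065 = $182.22
OASDI: $2915.83 × 0.07 = $204.11
State disability insurance: $2915.83 × 0.0161 = $46.94
State unemployment insurance (employee share): $2915.83 × 0.006 = $17.49
AD&D insurance premium: $20.07
Union dues: $2915.83 × 0.045 = $131.21
Total deductions = $112.39 + $73.73 + $476.58 + $182.22 + $204.11 + $46.94 + $17.49 + $20.07 + $131.21 = $1264.74
Net pay = $2915.83 − $1264.74 = $1651.09

$1651.09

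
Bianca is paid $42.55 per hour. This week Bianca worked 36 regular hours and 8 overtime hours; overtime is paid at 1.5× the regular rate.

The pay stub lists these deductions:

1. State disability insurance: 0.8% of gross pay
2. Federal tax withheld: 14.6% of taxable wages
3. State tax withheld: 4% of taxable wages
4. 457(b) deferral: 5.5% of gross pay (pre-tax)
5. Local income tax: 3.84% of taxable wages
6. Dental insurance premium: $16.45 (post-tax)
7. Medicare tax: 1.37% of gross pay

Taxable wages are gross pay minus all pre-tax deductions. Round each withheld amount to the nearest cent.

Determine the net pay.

Regular pay: 36 × $42.55 = $1,531.80
Overtime pay: 8 × $42.55 × 1.5 = $510.60
Gross pay = $1,531.80 + $510.60 = $2,042.40
457(b) deferral: $2,042.40 × 0.055 = $112.33
Taxable wages = $2,042.40 − $112.33 = $1,930.07
Local income tax: $1,930.07 × 0.0384 = $74.11
State tax withheld: $1,930.07 × 0.04 = $77.20
Federal tax withheld: $1,930.07 × 0.146 = $281.79
State disability insurance: $2,042.40 × 0.008 = $16.34
Medicare tax: $2,042.40 × 0.0137 = $27.98
Dental insurance premium: $16.45
Total deductions = $112.33 + $74.11 + $77.20 + $281.79 + $16.34 + $27.98 + $16.45 = $606.20
Net pay = $2,042.40 − $606.20 = $1,436.20

$1,436.20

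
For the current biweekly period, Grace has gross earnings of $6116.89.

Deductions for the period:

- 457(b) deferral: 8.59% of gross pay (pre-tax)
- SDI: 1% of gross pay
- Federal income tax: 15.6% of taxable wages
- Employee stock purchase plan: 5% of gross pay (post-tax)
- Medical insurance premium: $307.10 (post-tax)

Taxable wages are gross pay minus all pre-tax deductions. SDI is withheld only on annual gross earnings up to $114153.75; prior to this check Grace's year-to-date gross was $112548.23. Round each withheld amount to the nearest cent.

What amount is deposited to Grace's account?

457(b) deferral: $6116.89 × 0.0859 = $525.44
Taxable wages = $6116.89 − $525.44 = $5591.45
Federal income tax: $5591.45 × 0.156 = $872.27
SDI: only $114153.75 − $112548.23 = $1605.52 of this check is subject → $1605.52 × 0.01 = $16.06
Medical insurance premium: $307.10
Employee stock purchase plan: $6116.89 × 0.05 = $305.84
Total deductions = $525.44 + $872.27 + $16.06 + $307.10 + $305.84 = $2026.71
Net pay = $6116.89 − $2026.71 = $4090.18

$4090.18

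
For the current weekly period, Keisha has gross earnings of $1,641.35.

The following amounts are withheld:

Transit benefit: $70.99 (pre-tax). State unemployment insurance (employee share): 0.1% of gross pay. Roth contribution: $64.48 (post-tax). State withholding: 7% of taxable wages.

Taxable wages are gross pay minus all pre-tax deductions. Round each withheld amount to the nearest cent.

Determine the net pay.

$1,394.31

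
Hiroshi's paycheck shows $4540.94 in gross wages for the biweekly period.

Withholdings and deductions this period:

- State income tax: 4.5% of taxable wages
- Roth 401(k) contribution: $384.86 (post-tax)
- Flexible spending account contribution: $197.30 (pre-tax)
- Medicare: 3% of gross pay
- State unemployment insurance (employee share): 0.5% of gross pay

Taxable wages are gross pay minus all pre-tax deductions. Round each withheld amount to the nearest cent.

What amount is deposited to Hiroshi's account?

Flexible spending account contribution: $197.30
Taxable wages = $4540.94 − $197.30 = $4343.64
State income tax: $4343.64 × 0.045 = $195.46
State unemployment insurance (employee share): $4540.94 × 0.005 = $22.70
Medicare: $4540.94 × 0.03 = $136.23
Roth 401(k) contribution: $384.86
Total deductions = $197.30 + $195.46 + $22.70 + $136.23 + $384.86 = $936.55
Net pay = $4540.94 − $936.55 = $3604.39

$3604.39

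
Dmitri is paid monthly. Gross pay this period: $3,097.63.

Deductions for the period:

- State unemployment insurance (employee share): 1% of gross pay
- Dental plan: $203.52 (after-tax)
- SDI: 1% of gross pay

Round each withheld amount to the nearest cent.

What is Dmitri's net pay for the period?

$2,832.15

SDI: $3,097.63 × 0.01 = $30.98
State unemployment insurance (employee share): $3,097.63 × 0.01 = $30.98
Dental plan: $203.52
Total deductions = $30.98 + $30.98 + $203.52 = $265.48
Net pay = $3,097.63 − $265.48 = $2,832.15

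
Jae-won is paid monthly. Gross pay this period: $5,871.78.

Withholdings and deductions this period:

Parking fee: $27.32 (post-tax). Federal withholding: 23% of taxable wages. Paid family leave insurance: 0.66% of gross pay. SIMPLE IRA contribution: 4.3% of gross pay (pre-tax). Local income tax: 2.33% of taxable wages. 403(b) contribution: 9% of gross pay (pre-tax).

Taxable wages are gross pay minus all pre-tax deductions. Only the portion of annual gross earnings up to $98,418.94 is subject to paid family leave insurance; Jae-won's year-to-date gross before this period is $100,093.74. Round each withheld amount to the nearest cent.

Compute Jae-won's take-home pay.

$3,774.00

SIMPLE IRA contribution: $5,871.78 × 0.043 = $252.49
403(b) contribution: $5,871.78 × 0.09 = $528.46
Pre-tax total = $252.49 + $528.46 = $780.95
Taxable wages = $5,871.78 − $780.95 = $5,090.83
Local income tax: $5,090.83 × 0.0233 = $118.62
Federal withholding: $5,090.83 × 0.23 = $1,170.89
Paid family leave insurance: annual cap $98,418.94 already reached (YTD $100,093.74), so $0.00
Parking fee: $27.32
Total deductions = $252.49 + $528.46 + $118.62 + $1,170.89 + $0.00 + $27.32 = $2,097.78
Net pay = $5,871.78 − $2,097.78 = $3,774.00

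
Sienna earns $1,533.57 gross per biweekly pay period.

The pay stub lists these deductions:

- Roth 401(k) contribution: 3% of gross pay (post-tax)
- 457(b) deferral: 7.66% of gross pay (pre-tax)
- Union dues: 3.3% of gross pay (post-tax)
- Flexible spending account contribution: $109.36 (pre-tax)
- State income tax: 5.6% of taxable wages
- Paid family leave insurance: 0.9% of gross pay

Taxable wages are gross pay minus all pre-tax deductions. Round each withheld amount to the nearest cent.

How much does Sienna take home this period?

Flexible spending account contribution: $109.36
457(b) deferral: $1,533.57 × 0.0766 = $117.47
Pre-tax total = $109.36 + $117.47 = $226.83
Taxable wages = $1,533.57 − $226.83 = $1,306.74
State income tax: $1,306.74 × 0.056 = $73.18
Paid family leave insurance: $1,533.57 × 0.009 = $13.80
Roth 401(k) contribution: $1,533.57 × 0.03 = $46.01
Union dues: $1,533.57 × 0.033 = $50.61
Total deductions = $109.36 + $117.47 + $73.18 + $13.80 + $46.01 + $50.61 = $410.43
Net pay = $1,533.57 − $410.43 = $1,123.14

$1,123.14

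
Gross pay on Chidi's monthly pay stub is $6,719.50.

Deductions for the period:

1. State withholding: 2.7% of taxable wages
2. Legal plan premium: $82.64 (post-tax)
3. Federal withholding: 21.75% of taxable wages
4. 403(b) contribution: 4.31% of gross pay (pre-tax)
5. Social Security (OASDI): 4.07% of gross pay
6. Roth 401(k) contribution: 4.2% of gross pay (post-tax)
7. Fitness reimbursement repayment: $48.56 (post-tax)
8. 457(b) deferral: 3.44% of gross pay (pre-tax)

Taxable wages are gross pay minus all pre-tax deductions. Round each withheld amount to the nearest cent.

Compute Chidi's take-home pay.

$3,996.24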